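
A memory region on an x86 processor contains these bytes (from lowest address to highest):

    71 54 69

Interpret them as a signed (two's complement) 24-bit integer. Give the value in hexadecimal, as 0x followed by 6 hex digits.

0x695471

In little-endian order the low byte comes first in memory.
Reassemble most-significant byte first: 69 54 71 → 0x695471.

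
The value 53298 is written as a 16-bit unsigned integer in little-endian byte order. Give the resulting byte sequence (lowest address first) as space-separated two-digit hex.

32 D0

53298 in hexadecimal, padded to 16 bits, is 0xD032.
Split into bytes (most-significant first): D0 32.
Little-endian stores the least-significant byte at the lowest address.
So at ascending addresses the bytes are 32 D0.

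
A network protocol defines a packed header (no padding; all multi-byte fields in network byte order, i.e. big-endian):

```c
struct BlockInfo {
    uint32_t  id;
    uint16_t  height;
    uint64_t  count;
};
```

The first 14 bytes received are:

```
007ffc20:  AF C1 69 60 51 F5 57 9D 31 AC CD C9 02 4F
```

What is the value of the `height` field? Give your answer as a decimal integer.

20981

`height` follows `id` (4 bytes), so it starts at byte offset 4 and occupies 2 bytes.
Bytes at offsets 4..5: 51 F5.
Big-endian stores the most-significant byte at the lowest address.
The bytes are already most-significant first: 0x51F5.
0x51F5 = 20981.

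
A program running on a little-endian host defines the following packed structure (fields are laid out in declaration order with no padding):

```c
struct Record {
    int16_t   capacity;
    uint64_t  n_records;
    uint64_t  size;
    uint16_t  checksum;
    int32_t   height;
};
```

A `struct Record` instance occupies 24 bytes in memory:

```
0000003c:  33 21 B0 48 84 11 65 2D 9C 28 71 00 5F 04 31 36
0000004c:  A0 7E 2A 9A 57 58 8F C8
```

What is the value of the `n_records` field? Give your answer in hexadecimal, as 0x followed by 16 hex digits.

0x289C2D65118448B0

`n_records` follows `capacity` (2 bytes), so it starts at byte offset 2 and occupies 8 bytes.
Bytes at offsets 2..9: B0 48 84 11 65 2D 9C 28.
Little-endian stores the least-significant byte at the lowest address.
Reassemble most-significant byte first: 28 9C 2D 65 11 84 48 B0 → 0x289C2D65118448B0.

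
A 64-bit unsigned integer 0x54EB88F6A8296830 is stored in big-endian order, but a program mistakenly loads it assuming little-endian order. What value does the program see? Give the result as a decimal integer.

Stored big-endian, the bytes at ascending addresses are 54 EB 88 F6 A8 29 68 30.
Read back as little-endian, the first byte is least significant, giving 0x306829A8F688EB54.
0x306829A8F688EB54 = 3488083717065861972.

3488083717065861972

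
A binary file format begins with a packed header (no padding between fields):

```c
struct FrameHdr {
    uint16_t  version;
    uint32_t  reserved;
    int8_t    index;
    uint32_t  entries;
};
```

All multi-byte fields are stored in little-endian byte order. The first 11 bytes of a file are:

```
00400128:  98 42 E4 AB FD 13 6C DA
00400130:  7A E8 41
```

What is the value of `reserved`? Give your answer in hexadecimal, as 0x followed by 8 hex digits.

`reserved` follows `version` (2 bytes), so it starts at byte offset 2 and occupies 4 bytes.
Bytes at offsets 2..5: E4 AB FD 13.
Little-endian: lowest address holds the least-significant byte.
Reassemble most-significant byte first: 13 FD AB E4 → 0x13FDABE4.

0x13FDABE4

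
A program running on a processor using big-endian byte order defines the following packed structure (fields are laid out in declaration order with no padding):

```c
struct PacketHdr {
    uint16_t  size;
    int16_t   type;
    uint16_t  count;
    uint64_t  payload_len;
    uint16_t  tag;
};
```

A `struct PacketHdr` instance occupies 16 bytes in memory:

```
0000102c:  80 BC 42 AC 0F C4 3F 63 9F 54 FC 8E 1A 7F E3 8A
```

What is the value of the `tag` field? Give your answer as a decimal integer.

58250

`tag` follows `size` (2 B), `type` (2 B), `count` (2 B), `payload_len` (8 B), so it starts at offset 2 + 2 + 2 + 8 = 14 and occupies 2 bytes.
Bytes at offsets 14..15: E3 8A.
Big-endian: lowest address holds the most-significant byte.
The bytes are already most-significant first: 0xE38A.
0xE38A = 58250.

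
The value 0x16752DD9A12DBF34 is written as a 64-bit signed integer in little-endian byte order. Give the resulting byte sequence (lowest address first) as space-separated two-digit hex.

34 BF 2D A1 D9 2D 75 16

Split into bytes (most-significant first): 16 75 2D D9 A1 2D BF 34.
Little-endian: lowest address holds the least-significant byte.
So at ascending addresses the bytes are 34 BF 2D A1 D9 2D 75 16.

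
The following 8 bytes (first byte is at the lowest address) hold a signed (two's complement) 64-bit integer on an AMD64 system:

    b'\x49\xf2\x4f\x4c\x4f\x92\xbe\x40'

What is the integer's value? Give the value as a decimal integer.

4665327133282792009

In little-endian order the low byte comes first in memory.
Reassemble most-significant byte first: 40 BE 92 4F 4C 4F F2 49 → 0x40BE924F4C4FF249.
0x40BE924F4C4FF249 = 4665327133282792009.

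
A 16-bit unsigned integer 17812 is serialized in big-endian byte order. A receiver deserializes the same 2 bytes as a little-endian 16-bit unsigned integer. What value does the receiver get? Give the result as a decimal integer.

17812 in 16-bit hexadecimal is 0x4594.
Stored big-endian, the bytes at ascending addresses are 45 94.
Read back as little-endian, the first byte is least significant, giving 0x9445.
0x9445 = 37957.

37957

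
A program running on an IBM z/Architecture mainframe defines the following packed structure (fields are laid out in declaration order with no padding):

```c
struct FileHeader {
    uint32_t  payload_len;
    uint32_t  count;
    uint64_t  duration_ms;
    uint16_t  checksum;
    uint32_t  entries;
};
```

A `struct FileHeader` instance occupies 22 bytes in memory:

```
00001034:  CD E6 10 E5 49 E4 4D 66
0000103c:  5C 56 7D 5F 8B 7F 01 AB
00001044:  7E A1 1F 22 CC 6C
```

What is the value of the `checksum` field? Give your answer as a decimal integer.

32417

`checksum` follows `payload_len` (4 B), `count` (4 B), `duration_ms` (8 B), so it starts at offset 4 + 4 + 8 = 16 and occupies 2 bytes.
Bytes at offsets 16..17: 7E A1.
Big-endian stores the most-significant byte at the lowest address.
The bytes are already most-significant first: 0x7EA1.
0x7EA1 = 32417.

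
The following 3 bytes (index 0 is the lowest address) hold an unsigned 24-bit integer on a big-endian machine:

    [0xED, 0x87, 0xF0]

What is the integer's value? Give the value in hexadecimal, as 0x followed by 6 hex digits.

0xED87F0

Big-endian stores the most-significant byte at the lowest address.
The bytes are already most-significant first: 0xED87F0.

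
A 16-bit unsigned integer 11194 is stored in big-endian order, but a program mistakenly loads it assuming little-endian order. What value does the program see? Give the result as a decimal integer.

11194 in 16-bit hexadecimal is 0x2BBA.
Stored big-endian, the bytes at ascending addresses are 2B BA.
Read back as little-endian, the first byte is least significant, giving 0xBA2B.
0xBA2B = 47659.

47659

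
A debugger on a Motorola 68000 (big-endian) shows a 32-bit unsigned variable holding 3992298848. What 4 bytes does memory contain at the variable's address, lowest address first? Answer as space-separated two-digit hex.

3992298848 in hexadecimal, padded to 32 bits, is 0xEDF5A560.
Split into bytes (most-significant first): ED F5 A5 60.
Big-endian: lowest address holds the most-significant byte.
So the memory order matches the most-significant-first order: ED F5 A5 60.

ED F5 A5 60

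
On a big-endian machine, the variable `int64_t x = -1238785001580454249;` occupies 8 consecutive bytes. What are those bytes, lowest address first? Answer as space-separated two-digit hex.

EE CE F3 9A BB B7 1E 97

Two's complement of -1238785001580454249 in 64 bits: 1238785001580454249 = 0x11310C654448E169; invert → 0xEECEF39ABBB71E96; add 1 → 0xEECEF39ABBB71E97.
Split into bytes (most-significant first): EE CE F3 9A BB B7 1E 97.
In big-endian order the high byte comes first in memory.
So the memory order matches the most-significant-first order: EE CE F3 9A BB B7 1E 97.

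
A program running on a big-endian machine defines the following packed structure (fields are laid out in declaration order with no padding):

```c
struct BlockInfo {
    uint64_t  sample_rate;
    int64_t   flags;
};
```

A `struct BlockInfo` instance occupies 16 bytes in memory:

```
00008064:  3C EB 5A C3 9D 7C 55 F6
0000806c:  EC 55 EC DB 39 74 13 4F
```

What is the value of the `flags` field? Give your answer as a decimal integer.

-1416966081432251569

`flags` follows `sample_rate` (8 bytes), so it starts at byte offset 8 and occupies 8 bytes.
Bytes at offsets 8..15: EC 55 EC DB 39 74 13 4F.
In big-endian order the high byte comes first in memory.
The bytes are already most-significant first: 0xEC55ECDB3974134F.
Top bit is set, so as a signed 64-bit value this is 0xEC55ECDB3974134F − 2^64 = -1416966081432251569.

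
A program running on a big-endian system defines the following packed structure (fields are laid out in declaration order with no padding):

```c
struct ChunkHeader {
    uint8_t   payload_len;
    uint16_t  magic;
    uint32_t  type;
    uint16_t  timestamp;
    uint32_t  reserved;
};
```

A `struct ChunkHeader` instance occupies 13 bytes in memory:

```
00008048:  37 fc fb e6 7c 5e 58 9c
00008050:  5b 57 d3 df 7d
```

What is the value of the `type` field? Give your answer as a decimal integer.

`type` follows `payload_len` (1 B), `magic` (2 B), so it starts at offset 1 + 2 = 3 and occupies 4 bytes.
Bytes at offsets 3..6: E6 7C 5E 58.
Big-endian stores the most-significant byte at the lowest address.
The bytes are already most-significant first: 0xE67C5E58.
0xE67C5E58 = 3866910296.

3866910296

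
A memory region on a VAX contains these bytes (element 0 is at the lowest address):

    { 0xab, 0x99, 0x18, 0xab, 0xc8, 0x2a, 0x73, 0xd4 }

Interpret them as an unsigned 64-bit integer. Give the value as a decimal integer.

Little-endian stores the least-significant byte at the lowest address.
Reassemble most-significant byte first: D4 73 2A C8 AB 18 99 AB → 0xD4732AC8AB1899AB.
0xD4732AC8AB1899AB = 15308626599714789803.

15308626599714789803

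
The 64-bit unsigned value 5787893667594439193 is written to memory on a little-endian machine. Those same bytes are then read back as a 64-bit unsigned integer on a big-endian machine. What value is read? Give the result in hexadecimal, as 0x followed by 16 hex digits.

0x190AB306A0BA5250

5787893667594439193 in 64-bit hexadecimal is 0x5052BAA006B30A19.
Stored little-endian, the bytes at ascending addresses are 19 0A B3 06 A0 BA 52 50.
Read back as big-endian, the last byte is least significant, giving 0x190AB306A0BA5250.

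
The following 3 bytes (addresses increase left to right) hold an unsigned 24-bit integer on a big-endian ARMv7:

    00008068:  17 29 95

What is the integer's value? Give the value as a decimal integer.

1517973

Big-endian stores the most-significant byte at the lowest address.
The bytes are already most-significant first: 0x172995.
0x172995 = 1517973.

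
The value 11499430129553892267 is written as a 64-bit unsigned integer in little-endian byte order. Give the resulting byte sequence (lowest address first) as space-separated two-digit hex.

11499430129553892267 in hexadecimal, padded to 64 bits, is 0x9F962EC6B77BE3AB.
Split into bytes (most-significant first): 9F 96 2E C6 B7 7B E3 AB.
Little-endian: lowest address holds the least-significant byte.
So at ascending addresses the bytes are AB E3 7B B7 C6 2E 96 9F.

AB E3 7B B7 C6 2E 96 9F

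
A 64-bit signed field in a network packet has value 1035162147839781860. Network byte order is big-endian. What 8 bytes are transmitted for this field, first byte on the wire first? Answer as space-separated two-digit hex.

0E 5D A2 7D 2A EB AB E4

1035162147839781860 in hexadecimal, padded to 64 bits, is 0x0E5DA27D2AEBABE4.
Split into bytes (most-significant first): 0E 5D A2 7D 2A EB AB E4.
Big-endian stores the most-significant byte at the lowest address.
So the memory order matches the most-significant-first order: 0E 5D A2 7D 2A EB AB E4.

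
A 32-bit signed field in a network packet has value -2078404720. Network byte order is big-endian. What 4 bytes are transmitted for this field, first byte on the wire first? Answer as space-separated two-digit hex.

84 1E 0F 90

Two's complement of -2078404720 in 32 bits: 2078404720 = 0x7BE1F070; invert → 0x841E0F8F; add 1 → 0x841E0F90.
Split into bytes (most-significant first): 84 1E 0F 90.
In big-endian order the high byte comes first in memory.
So the memory order matches the most-significant-first order: 84 1E 0F 90.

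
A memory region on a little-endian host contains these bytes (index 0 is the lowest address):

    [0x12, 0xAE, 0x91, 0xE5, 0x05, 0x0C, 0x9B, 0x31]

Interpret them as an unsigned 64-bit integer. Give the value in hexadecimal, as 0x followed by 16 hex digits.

0x319B0C05E591AE12

Little-endian stores the least-significant byte at the lowest address.
Reassemble most-significant byte first: 31 9B 0C 05 E5 91 AE 12 → 0x319B0C05E591AE12.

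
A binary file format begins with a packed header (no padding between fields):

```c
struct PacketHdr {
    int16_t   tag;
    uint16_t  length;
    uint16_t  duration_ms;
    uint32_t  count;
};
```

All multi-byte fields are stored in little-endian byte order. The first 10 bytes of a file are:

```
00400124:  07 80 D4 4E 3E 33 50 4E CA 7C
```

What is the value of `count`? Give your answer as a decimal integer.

`count` follows `tag` (2 B), `length` (2 B), `duration_ms` (2 B), so it starts at offset 2 + 2 + 2 = 6 and occupies 4 bytes.
Bytes at offsets 6..9: 50 4E CA 7C.
Little-endian: lowest address holds the least-significant byte.
Reassemble most-significant byte first: 7C CA 4E 50 → 0x7CCA4E50.
0x7CCA4E50 = 2093633104.

2093633104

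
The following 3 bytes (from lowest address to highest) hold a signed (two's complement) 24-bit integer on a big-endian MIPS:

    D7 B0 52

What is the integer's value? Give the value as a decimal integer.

-2641838

Big-endian: lowest address holds the most-significant byte.
The bytes are already most-significant first: 0xD7B052.
Top bit is set, so as a signed 24-bit value this is 0xD7B052 − 2^24 = -2641838.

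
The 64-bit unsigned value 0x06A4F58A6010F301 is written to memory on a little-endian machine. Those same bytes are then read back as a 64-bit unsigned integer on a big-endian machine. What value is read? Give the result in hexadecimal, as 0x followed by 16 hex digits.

0x01F310608AF5A406

Stored little-endian, the bytes at ascending addresses are 01 F3 10 60 8A F5 A4 06.
Read back as big-endian, the last byte is least significant, giving 0x01F310608AF5A406.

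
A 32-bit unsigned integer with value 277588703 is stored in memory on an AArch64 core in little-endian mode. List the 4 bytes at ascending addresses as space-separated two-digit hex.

277588703 in hexadecimal, padded to 32 bits, is 0x108BAADF.
Split into bytes (most-significant first): 10 8B AA DF.
In little-endian order the low byte comes first in memory.
So at ascending addresses the bytes are DF AA 8B 10.

DF AA 8B 10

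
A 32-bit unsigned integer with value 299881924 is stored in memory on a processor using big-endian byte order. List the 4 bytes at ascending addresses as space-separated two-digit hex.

299881924 in hexadecimal, padded to 32 bits, is 0x11DFD5C4.
Split into bytes (most-significant first): 11 DF D5 C4.
In big-endian order the high byte comes first in memory.
So the memory order matches the most-significant-first order: 11 DF D5 C4.

11 DF D5 C4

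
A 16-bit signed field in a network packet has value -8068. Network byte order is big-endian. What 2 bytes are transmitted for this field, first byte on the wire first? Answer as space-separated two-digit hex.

Two's complement of -8068 in 16 bits: 8068 = 0x1F84; invert → 0xE07B; add 1 → 0xE07C.
Split into bytes (most-significant first): E0 7C.
Big-endian: lowest address holds the most-significant byte.
So the memory order matches the most-significant-first order: E0 7C.

E0 7C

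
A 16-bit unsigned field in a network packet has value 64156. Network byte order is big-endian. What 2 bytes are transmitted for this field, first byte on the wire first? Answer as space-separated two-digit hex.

64156 in hexadecimal, padded to 16 bits, is 0xFA9C.
Split into bytes (most-significant first): FA 9C.
Big-endian stores the most-significant byte at the lowest address.
So the memory order matches the most-significant-first order: FA 9C.

FA 9C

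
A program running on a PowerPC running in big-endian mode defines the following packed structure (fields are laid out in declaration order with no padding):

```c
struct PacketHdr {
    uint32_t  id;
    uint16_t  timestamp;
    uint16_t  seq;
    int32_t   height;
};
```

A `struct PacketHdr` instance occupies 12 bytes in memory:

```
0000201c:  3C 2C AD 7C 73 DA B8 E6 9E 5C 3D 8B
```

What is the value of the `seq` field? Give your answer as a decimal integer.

`seq` follows `id` (4 B), `timestamp` (2 B), so it starts at offset 4 + 2 = 6 and occupies 2 bytes.
Bytes at offsets 6..7: B8 E6.
In big-endian order the high byte comes first in memory.
The bytes are already most-significant first: 0xB8E6.
0xB8E6 = 47334.

47334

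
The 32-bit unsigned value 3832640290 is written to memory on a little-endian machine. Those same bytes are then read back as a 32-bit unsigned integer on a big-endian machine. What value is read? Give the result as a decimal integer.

577991140

3832640290 in 32-bit hexadecimal is 0xE4717322.
Stored little-endian, the bytes at ascending addresses are 22 73 71 E4.
Read back as big-endian, the last byte is least significant, giving 0x227371E4.
0x227371E4 = 577991140.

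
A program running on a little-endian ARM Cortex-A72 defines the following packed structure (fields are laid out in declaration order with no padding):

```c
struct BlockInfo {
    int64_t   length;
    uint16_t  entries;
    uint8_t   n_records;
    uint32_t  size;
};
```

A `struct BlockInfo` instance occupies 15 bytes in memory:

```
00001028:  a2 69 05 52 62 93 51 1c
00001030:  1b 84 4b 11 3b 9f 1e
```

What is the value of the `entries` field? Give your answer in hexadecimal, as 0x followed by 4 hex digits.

`entries` follows `length` (8 bytes), so it starts at byte offset 8 and occupies 2 bytes.
Bytes at offsets 8..9: 1B 84.
Little-endian: lowest address holds the least-significant byte.
Reassemble most-significant byte first: 84 1B → 0x841B.

0x841B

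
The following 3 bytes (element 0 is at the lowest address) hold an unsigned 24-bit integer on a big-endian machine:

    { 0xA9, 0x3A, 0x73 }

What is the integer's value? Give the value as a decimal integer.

Big-endian: lowest address holds the most-significant byte.
The bytes are already most-significant first: 0xA93A73.
0xA93A73 = 11090547.

11090547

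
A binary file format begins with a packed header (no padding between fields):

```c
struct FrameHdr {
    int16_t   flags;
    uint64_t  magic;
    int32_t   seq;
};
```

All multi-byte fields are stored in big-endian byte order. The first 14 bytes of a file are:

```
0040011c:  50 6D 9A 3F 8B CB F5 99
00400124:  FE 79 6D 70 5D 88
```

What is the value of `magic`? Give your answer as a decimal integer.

11114756113488805497

`magic` follows `flags` (2 bytes), so it starts at byte offset 2 and occupies 8 bytes.
Bytes at offsets 2..9: 9A 3F 8B CB F5 99 FE 79.
In big-endian order the high byte comes first in memory.
The bytes are already most-significant first: 0x9A3F8BCBF599FE79.
0x9A3F8BCBF599FE79 = 11114756113488805497.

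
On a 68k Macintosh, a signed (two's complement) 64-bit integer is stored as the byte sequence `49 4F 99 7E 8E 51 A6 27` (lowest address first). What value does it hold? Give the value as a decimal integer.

Big-endian: lowest address holds the most-significant byte.
The bytes are already most-significant first: 0x494F997E8E51A627.
0x494F997E8E51A627 = 5282609656761525799.

5282609656761525799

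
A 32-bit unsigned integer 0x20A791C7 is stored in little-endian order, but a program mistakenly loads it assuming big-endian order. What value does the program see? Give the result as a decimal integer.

3348211488

Stored little-endian, the bytes at ascending addresses are C7 91 A7 20.
Read back as big-endian, the last byte is least significant, giving 0xC791A720.
0xC791A720 = 3348211488.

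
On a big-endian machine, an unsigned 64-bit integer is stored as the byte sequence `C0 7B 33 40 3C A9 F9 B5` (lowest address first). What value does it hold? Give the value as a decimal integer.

13869735828406270389

Big-endian stores the most-significant byte at the lowest address.
The bytes are already most-significant first: 0xC07B33403CA9F9B5.
0xC07B33403CA9F9B5 = 13869735828406270389.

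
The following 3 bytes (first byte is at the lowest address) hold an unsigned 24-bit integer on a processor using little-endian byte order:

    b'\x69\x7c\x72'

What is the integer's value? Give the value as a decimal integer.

7502953

In little-endian order the low byte comes first in memory.
Reassemble most-significant byte first: 72 7C 69 → 0x727C69.
0x727C69 = 7502953.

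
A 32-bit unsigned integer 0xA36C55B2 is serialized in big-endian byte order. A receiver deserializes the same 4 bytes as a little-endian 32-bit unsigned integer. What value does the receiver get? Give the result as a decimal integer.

Stored big-endian, the bytes at ascending addresses are A3 6C 55 B2.
Read back as little-endian, the first byte is least significant, giving 0xB2556CA3.
0xB2556CA3 = 2991942819.

2991942819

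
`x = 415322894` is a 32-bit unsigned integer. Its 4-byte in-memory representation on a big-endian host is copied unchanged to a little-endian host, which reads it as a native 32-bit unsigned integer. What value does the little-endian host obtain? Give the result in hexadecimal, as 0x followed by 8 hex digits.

0x0E53C118

415322894 in 32-bit hexadecimal is 0x18C1530E.
Stored big-endian, the bytes at ascending addresses are 18 C1 53 0E.
Read back as little-endian, the first byte is least significant, giving 0x0E53C118.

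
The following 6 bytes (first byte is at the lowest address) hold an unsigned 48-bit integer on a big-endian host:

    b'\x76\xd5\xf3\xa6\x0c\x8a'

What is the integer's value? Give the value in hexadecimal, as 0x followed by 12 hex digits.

0x76D5F3A60C8A

In big-endian order the high byte comes first in memory.
The bytes are already most-significant first: 0x76D5F3A60C8A.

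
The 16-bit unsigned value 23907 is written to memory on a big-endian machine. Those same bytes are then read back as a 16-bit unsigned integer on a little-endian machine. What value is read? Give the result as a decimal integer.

25437

23907 in 16-bit hexadecimal is 0x5D63.
Stored big-endian, the bytes at ascending addresses are 5D 63.
Read back as little-endian, the first byte is least significant, giving 0x635D.
0x635D = 25437.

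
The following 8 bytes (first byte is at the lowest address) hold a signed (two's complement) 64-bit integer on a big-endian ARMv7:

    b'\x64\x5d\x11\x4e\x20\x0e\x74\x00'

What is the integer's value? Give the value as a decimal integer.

7231955603869824000

Big-endian: lowest address holds the most-significant byte.
The bytes are already most-significant first: 0x645D114E200E7400.
0x645D114E200E7400 = 7231955603869824000.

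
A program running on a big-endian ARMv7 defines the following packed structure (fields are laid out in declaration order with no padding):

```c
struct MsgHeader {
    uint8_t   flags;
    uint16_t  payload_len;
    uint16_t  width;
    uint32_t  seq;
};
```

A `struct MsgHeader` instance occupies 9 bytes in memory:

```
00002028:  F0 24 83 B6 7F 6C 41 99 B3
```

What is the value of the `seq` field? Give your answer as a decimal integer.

`seq` follows `flags` (1 B), `payload_len` (2 B), `width` (2 B), so it starts at offset 1 + 2 + 2 = 5 and occupies 4 bytes.
Bytes at offsets 5..8: 6C 41 99 B3.
Big-endian stores the most-significant byte at the lowest address.
The bytes are already most-significant first: 0x6C4199B3.
0x6C4199B3 = 1816238515.

1816238515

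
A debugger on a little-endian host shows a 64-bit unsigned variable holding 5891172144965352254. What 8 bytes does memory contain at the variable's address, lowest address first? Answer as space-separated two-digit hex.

3E FB 55 63 DA A5 C1 51

5891172144965352254 in hexadecimal, padded to 64 bits, is 0x51C1A5DA6355FB3E.
Split into bytes (most-significant first): 51 C1 A5 DA 63 55 FB 3E.
Little-endian: lowest address holds the least-significant byte.
So at ascending addresses the bytes are 3E FB 55 63 DA A5 C1 51.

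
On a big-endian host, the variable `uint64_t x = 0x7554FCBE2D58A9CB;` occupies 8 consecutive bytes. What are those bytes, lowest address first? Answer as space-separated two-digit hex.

75 54 FC BE 2D 58 A9 CB

Split into bytes (most-significant first): 75 54 FC BE 2D 58 A9 CB.
Big-endian: lowest address holds the most-significant byte.
So the memory order matches the most-significant-first order: 75 54 FC BE 2D 58 A9 CB.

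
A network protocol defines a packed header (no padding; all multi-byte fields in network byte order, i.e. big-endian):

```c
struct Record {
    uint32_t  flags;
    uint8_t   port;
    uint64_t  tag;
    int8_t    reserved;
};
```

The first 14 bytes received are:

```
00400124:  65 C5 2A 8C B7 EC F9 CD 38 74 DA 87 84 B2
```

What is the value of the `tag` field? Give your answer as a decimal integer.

17075905104514287492

`tag` follows `flags` (4 B), `port` (1 B), so it starts at offset 4 + 1 = 5 and occupies 8 bytes.
Bytes at offsets 5..12: EC F9 CD 38 74 DA 87 84.
In big-endian order the high byte comes first in memory.
The bytes are already most-significant first: 0xECF9CD3874DA8784.
0xECF9CD3874DA8784 = 17075905104514287492.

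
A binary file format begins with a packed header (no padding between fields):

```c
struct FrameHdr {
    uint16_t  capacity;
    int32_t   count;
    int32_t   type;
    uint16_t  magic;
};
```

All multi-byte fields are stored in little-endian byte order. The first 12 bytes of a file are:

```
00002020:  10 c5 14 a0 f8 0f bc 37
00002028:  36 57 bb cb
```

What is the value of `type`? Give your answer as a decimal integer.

`type` follows `capacity` (2 B), `count` (4 B), so it starts at offset 2 + 4 = 6 and occupies 4 bytes.
Bytes at offsets 6..9: BC 37 36 57.
Little-endian: lowest address holds the least-significant byte.
Reassemble most-significant byte first: 57 36 37 BC → 0x573637BC.
0x573637BC = 1463171004.

1463171004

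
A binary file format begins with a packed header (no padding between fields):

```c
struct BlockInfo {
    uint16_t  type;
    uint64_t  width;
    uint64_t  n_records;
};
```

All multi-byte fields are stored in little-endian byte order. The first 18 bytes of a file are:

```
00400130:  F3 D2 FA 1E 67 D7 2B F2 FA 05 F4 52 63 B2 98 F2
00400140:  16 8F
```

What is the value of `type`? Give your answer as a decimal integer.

`type` is the first field, at byte offset 0, occupying 2 bytes.
Bytes at offsets 0..1: F3 D2.
In little-endian order the low byte comes first in memory.
Reassemble most-significant byte first: D2 F3 → 0xD2F3.
0xD2F3 = 54003.

54003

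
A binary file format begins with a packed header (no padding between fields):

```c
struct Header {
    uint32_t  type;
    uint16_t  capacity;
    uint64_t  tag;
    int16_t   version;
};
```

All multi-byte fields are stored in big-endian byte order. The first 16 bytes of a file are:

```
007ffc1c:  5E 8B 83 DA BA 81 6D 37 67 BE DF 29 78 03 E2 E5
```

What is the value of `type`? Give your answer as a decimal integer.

1586201562

`type` is the first field, at byte offset 0, occupying 4 bytes.
Bytes at offsets 0..3: 5E 8B 83 DA.
Big-endian: lowest address holds the most-significant byte.
The bytes are already most-significant first: 0x5E8B83DA.
0x5E8B83DA = 1586201562.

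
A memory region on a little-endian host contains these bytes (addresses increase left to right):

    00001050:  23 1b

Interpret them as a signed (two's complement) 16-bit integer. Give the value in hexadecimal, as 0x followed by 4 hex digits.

Little-endian: lowest address holds the least-significant byte.
Reassemble most-significant byte first: 1B 23 → 0x1B23.

0x1B23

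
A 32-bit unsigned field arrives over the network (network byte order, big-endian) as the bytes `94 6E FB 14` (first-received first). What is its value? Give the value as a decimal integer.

2490301204

Big-endian: lowest address holds the most-significant byte.
The bytes are already most-significant first: 0x946EFB14.
0x946EFB14 = 2490301204.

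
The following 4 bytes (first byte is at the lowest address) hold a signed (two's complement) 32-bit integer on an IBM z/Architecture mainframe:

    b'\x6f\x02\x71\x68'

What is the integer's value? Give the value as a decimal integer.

Big-endian stores the most-significant byte at the lowest address.
The bytes are already most-significant first: 0x6F027168.
0x6F027168 = 1862431080.

1862431080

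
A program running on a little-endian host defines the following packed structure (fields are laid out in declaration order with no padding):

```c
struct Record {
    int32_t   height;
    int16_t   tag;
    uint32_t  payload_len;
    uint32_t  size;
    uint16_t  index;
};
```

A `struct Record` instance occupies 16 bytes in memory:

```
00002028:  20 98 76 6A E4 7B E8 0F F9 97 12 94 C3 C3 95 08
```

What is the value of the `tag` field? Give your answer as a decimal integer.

31716

`tag` follows `height` (4 bytes), so it starts at byte offset 4 and occupies 2 bytes.
Bytes at offsets 4..5: E4 7B.
Little-endian: lowest address holds the least-significant byte.
Reassemble most-significant byte first: 7B E4 → 0x7BE4.
0x7BE4 = 31716.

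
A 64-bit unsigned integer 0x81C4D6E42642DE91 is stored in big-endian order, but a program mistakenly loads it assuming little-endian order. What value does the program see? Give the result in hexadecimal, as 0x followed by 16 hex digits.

Stored big-endian, the bytes at ascending addresses are 81 C4 D6 E4 26 42 DE 91.
Read back as little-endian, the first byte is least significant, giving 0x91DE4226E4D6C481.

0x91DE4226E4D6C481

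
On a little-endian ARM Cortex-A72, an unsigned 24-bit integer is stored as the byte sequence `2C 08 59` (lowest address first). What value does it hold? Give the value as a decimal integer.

5834796

Little-endian: lowest address holds the least-significant byte.
Reassemble most-significant byte first: 59 08 2C → 0x59082C.
0x59082C = 5834796.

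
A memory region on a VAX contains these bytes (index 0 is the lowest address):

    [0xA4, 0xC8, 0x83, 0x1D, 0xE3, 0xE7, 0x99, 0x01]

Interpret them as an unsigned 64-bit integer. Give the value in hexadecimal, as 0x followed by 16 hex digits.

In little-endian order the low byte comes first in memory.
Reassemble most-significant byte first: 01 99 E7 E3 1D 83 C8 A4 → 0x0199E7E31D83C8A4.

0x0199E7E31D83C8A4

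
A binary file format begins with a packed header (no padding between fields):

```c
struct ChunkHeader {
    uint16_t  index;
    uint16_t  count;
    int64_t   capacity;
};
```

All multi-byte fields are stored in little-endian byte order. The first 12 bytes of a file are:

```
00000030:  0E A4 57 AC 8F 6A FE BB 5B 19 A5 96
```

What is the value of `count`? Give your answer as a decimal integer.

44119

`count` follows `index` (2 bytes), so it starts at byte offset 2 and occupies 2 bytes.
Bytes at offsets 2..3: 57 AC.
Little-endian: lowest address holds the least-significant byte.
Reassemble most-significant byte first: AC 57 → 0xAC57.
0xAC57 = 44119.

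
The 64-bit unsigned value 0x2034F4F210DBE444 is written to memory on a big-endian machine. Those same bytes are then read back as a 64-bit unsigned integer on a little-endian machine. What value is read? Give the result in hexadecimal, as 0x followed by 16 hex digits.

Stored big-endian, the bytes at ascending addresses are 20 34 F4 F2 10 DB E4 44.
Read back as little-endian, the first byte is least significant, giving 0x44E4DB10F2F43420.

0x44E4DB10F2F43420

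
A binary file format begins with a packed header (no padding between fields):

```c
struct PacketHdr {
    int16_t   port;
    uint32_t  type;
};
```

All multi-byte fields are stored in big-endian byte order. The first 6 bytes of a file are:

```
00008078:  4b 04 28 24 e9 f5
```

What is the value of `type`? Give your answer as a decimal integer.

673507829

`type` follows `port` (2 bytes), so it starts at byte offset 2 and occupies 4 bytes.
Bytes at offsets 2..5: 28 24 E9 F5.
Big-endian stores the most-significant byte at the lowest address.
The bytes are already most-significant first: 0x2824E9F5.
0x2824E9F5 = 673507829.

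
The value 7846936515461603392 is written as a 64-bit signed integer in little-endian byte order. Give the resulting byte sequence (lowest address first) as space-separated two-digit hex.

40 60 21 9B 2F EB E5 6C

7846936515461603392 in hexadecimal, padded to 64 bits, is 0x6CE5EB2F9B216040.
Split into bytes (most-significant first): 6C E5 EB 2F 9B 21 60 40.
In little-endian order the low byte comes first in memory.
So at ascending addresses the bytes are 40 60 21 9B 2F EB E5 6C.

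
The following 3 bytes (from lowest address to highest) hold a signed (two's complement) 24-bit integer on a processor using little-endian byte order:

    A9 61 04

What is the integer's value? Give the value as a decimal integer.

In little-endian order the low byte comes first in memory.
Reassemble most-significant byte first: 04 61 A9 → 0x0461A9.
0x0461A9 = 287145.

287145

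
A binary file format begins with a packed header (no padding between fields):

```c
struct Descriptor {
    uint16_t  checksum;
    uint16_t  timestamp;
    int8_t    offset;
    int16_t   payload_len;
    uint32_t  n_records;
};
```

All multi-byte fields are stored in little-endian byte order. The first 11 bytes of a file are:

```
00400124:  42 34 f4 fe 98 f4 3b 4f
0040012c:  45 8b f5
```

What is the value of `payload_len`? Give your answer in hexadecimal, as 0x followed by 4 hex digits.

0x3BF4

`payload_len` follows `checksum` (2 B), `timestamp` (2 B), `offset` (1 B), so it starts at offset 2 + 2 + 1 = 5 and occupies 2 bytes.
Bytes at offsets 5..6: F4 3B.
Little-endian stores the least-significant byte at the lowest address.
Reassemble most-significant byte first: 3B F4 → 0x3BF4.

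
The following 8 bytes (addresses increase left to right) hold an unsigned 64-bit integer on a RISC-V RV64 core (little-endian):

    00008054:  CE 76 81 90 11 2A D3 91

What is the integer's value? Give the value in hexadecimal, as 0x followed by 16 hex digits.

In little-endian order the low byte comes first in memory.
Reassemble most-significant byte first: 91 D3 2A 11 90 81 76 CE → 0x91D32A11908176CE.

0x91D32A11908176CE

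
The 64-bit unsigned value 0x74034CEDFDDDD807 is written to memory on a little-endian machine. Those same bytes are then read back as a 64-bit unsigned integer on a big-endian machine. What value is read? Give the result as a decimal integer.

565445835912643444

Stored little-endian, the bytes at ascending addresses are 07 D8 DD FD ED 4C 03 74.
Read back as big-endian, the last byte is least significant, giving 0x07D8DDFDED4C0374.
0x07D8DDFDED4C0374 = 565445835912643444.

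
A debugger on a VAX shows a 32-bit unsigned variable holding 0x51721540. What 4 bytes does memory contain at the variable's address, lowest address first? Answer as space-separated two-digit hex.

40 15 72 51

Split into bytes (most-significant first): 51 72 15 40.
Little-endian: lowest address holds the least-significant byte.
So at ascending addresses the bytes are 40 15 72 51.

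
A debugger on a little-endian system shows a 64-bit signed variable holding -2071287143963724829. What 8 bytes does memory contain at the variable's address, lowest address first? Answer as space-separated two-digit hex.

E3 73 35 14 51 4F 41 E3

Two's complement of -2071287143963724829 in 64 bits: 2071287143963724829 = 0x1CBEB0AEEBCA8C1D; invert → 0xE3414F51143573E2; add 1 → 0xE3414F51143573E3.
Split into bytes (most-significant first): E3 41 4F 51 14 35 73 E3.
Little-endian: lowest address holds the least-significant byte.
So at ascending addresses the bytes are E3 73 35 14 51 4F 41 E3.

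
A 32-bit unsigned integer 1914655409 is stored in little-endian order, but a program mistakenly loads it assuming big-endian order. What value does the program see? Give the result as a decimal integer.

1914655409 in 32-bit hexadecimal is 0x721F52B1.
Stored little-endian, the bytes at ascending addresses are B1 52 1F 72.
Read back as big-endian, the last byte is least significant, giving 0xB1521F72.
0xB1521F72 = 2974949234.

2974949234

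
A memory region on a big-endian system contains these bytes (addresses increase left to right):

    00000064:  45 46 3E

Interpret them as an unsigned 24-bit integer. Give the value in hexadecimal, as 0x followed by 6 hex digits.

0x45463E

Big-endian: lowest address holds the most-significant byte.
The bytes are already most-significant first: 0x45463E.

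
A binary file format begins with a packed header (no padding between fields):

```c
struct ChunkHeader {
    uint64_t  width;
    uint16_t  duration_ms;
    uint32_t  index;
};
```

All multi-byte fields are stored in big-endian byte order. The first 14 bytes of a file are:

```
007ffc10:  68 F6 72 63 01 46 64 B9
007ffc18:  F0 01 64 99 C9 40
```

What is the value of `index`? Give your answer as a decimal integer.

1687800128

`index` follows `width` (8 B), `duration_ms` (2 B), so it starts at offset 8 + 2 = 10 and occupies 4 bytes.
Bytes at offsets 10..13: 64 99 C9 40.
Big-endian: lowest address holds the most-significant byte.
The bytes are already most-significant first: 0x6499C940.
0x6499C940 = 1687800128.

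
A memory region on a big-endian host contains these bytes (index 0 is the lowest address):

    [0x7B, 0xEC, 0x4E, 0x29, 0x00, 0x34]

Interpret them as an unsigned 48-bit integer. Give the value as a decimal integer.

Big-endian stores the most-significant byte at the lowest address.
The bytes are already most-significant first: 0x7BEC4E290034.
0x7BEC4E290034 = 136254853808180.

136254853808180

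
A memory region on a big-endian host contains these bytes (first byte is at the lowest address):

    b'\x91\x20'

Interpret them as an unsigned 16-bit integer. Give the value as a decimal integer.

Big-endian: lowest address holds the most-significant byte.
The bytes are already most-significant first: 0x9120.
0x9120 = 37152.

37152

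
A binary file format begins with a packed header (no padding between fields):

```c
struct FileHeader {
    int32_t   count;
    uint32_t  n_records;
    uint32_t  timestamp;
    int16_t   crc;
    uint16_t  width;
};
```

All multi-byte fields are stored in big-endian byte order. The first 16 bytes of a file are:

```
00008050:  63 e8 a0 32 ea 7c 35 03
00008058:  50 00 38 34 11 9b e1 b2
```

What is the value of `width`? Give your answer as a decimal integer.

`width` follows `count` (4 B), `n_records` (4 B), `timestamp` (4 B), `crc` (2 B), so it starts at offset 4 + 4 + 4 + 2 = 14 and occupies 2 bytes.
Bytes at offsets 14..15: E1 B2.
Big-endian: lowest address holds the most-significant byte.
The bytes are already most-significant first: 0xE1B2.
0xE1B2 = 57778.

57778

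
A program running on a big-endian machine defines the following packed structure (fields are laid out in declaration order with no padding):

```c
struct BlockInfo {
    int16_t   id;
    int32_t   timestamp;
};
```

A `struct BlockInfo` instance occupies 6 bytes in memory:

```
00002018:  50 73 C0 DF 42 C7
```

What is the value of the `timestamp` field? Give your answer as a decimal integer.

-1059110201

`timestamp` follows `id` (2 bytes), so it starts at byte offset 2 and occupies 4 bytes.
Bytes at offsets 2..5: C0 DF 42 C7.
Big-endian: lowest address holds the most-significant byte.
The bytes are already most-significant first: 0xC0DF42C7.
Top bit is set, so as a signed 32-bit value this is 0xC0DF42C7 − 2^32 = -1059110201.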